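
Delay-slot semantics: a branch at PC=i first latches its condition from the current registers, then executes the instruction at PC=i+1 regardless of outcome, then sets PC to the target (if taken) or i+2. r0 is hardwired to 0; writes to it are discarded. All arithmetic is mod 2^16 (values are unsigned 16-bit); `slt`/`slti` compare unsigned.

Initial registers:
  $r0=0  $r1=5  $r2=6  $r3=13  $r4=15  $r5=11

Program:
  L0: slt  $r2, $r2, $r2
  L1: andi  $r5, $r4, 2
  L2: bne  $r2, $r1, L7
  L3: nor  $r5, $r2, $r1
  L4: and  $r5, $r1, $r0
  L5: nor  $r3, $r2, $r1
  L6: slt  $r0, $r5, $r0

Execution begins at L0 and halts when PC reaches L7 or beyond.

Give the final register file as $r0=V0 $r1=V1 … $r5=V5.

  step pc=0: slt  $r2, $r2, $r2  regs=(0,5,0,13,15,11)
  step pc=1: andi  $r5, $r4, 2  regs=(0,5,0,13,15,2)
  step pc=2: bne  $r2, $r1, L7  cond=T  regs=(0,5,0,13,15,2)
  step pc=3: nor  $r5, $r2, $r1  regs=(0,5,0,13,15,65530)

$r0=0 $r1=5 $r2=0 $r3=13 $r4=15 $r5=65530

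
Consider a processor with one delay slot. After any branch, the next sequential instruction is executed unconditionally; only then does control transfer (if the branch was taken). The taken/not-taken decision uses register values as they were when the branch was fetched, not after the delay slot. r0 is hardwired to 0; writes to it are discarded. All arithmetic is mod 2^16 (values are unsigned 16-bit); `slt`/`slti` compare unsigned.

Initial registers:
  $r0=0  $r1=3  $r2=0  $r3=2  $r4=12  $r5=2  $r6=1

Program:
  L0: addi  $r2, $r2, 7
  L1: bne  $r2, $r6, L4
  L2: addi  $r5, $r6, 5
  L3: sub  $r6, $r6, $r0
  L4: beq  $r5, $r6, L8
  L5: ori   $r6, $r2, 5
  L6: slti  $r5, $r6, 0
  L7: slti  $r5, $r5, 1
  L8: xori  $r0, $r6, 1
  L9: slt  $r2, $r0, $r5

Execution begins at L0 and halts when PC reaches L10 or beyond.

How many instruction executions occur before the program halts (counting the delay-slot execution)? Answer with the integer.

9

#0 addi  $r2, $r2, 7 ; 0/3/7/2/12/2/1
#1 bne  $r2, $r6, L4 ; 0/3/7/2/12/2/1 ; →target
#2 addi  $r5, $r6, 5 ; 0/3/7/2/12/6/1
#4 beq  $r5, $r6, L8 ; 0/3/7/2/12/6/1 ; →fallthru
#5 ori   $r6, $r2, 5 ; 0/3/7/2/12/6/7
#6 slti  $r5, $r6, 0 ; 0/3/7/2/12/0/7
#7 slti  $r5, $r5, 1 ; 0/3/7/2/12/1/7
#8 xori  $r0, $r6, 1 ; 0/3/7/2/12/1/7
#9 slt  $r2, $r0, $r5 ; 0/3/1/2/12/1/7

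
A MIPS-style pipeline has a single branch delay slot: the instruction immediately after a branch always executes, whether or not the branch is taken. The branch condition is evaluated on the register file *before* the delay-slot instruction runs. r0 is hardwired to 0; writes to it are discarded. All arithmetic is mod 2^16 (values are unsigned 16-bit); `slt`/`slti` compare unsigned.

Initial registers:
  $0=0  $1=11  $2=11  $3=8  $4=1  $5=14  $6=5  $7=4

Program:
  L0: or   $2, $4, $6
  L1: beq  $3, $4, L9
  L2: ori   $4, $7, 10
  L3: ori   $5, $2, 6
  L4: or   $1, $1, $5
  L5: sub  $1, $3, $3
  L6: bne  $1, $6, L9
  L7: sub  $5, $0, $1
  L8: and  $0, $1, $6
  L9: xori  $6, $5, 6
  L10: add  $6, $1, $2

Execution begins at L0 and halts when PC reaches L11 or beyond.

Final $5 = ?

PC=0  or   $2, $4, $6        | $0=0 $1=11 $2=5 $3=8 $4=1 $5=14 $6=5 $7=4
PC=1  beq  $3, $4, L9        | $0=0 $1=11 $2=5 $3=8 $4=1 $5=14 $6=5 $7=4  [not taken]
PC=2  ori   $4, $7, 10       | $0=0 $1=11 $2=5 $3=8 $4=14 $5=14 $6=5 $7=4
PC=3  ori   $5, $2, 6        | $0=0 $1=11 $2=5 $3=8 $4=14 $5=7 $6=5 $7=4
PC=4  or   $1, $1, $5        | $0=0 $1=15 $2=5 $3=8 $4=14 $5=7 $6=5 $7=4
PC=5  sub  $1, $3, $3        | $0=0 $1=0 $2=5 $3=8 $4=14 $5=7 $6=5 $7=4
PC=6  bne  $1, $6, L9        | $0=0 $1=0 $2=5 $3=8 $4=14 $5=7 $6=5 $7=4  [TAKEN]
PC=7  sub  $5, $0, $1        | $0=0 $1=0 $2=5 $3=8 $4=14 $5=0 $6=5 $7=4
PC=9  xori  $6, $5, 6        | $0=0 $1=0 $2=5 $3=8 $4=14 $5=0 $6=6 $7=4
PC=10 add  $6, $1, $2        | $0=0 $1=0 $2=5 $3=8 $4=14 $5=0 $6=5 $7=4

0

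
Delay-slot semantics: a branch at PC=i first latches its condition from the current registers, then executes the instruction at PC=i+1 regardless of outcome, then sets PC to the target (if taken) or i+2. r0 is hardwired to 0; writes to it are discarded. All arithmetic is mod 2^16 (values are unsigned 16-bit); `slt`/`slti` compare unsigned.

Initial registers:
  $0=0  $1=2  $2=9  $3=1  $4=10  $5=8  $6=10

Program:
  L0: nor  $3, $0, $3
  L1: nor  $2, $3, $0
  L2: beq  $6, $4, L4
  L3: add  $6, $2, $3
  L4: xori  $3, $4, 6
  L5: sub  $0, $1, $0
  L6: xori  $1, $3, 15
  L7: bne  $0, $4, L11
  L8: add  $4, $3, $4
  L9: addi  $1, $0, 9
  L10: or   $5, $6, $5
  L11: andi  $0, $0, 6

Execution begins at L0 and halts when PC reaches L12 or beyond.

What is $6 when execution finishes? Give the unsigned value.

#0 nor  $3, $0, $3 ; 0/2/9/65534/10/8/10
#1 nor  $2, $3, $0 ; 0/2/1/65534/10/8/10
#2 beq  $6, $4, L4 ; 0/2/1/65534/10/8/10 ; →target
#3 add  $6, $2, $3 ; 0/2/1/65534/10/8/65535
#4 xori  $3, $4, 6 ; 0/2/1/12/10/8/65535
#5 sub  $0, $1, $0 ; 0/2/1/12/10/8/65535
#6 xori  $1, $3, 15 ; 0/3/1/12/10/8/65535
#7 bne  $0, $4, L11 ; 0/3/1/12/10/8/65535 ; →target
#8 add  $4, $3, $4 ; 0/3/1/12/22/8/65535
#11 andi  $0, $0, 6 ; 0/3/1/12/22/8/65535

65535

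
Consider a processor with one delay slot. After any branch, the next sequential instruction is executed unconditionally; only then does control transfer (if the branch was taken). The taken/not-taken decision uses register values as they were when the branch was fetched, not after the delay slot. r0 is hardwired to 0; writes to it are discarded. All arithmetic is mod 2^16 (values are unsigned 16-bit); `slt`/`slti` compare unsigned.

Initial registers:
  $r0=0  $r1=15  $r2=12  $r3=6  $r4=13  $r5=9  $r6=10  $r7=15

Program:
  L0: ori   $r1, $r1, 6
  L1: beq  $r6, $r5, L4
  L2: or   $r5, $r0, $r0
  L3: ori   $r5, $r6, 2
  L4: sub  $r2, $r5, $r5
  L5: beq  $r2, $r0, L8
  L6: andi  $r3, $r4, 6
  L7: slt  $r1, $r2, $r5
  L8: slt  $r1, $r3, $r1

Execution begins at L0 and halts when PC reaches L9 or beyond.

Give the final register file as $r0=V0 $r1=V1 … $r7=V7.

[0] ori   $r1, $r1, 6  →  {$r0:0, $r1:15, $r2:12, $r3:6, $r4:13, $r5:9, $r6:10, $r7:15}
[1] beq  $r6, $r5, L4  →  {$r0:0, $r1:15, $r2:12, $r3:6, $r4:13, $r5:9, $r6:10, $r7:15}  ⟨branch fallthrough⟩
[2] or   $r5, $r0, $r0  →  {$r0:0, $r1:15, $r2:12, $r3:6, $r4:13, $r5:0, $r6:10, $r7:15}
[3] ori   $r5, $r6, 2  →  {$r0:0, $r1:15, $r2:12, $r3:6, $r4:13, $r5:10, $r6:10, $r7:15}
[4] sub  $r2, $r5, $r5  →  {$r0:0, $r1:15, $r2:0, $r3:6, $r4:13, $r5:10, $r6:10, $r7:15}
[5] beq  $r2, $r0, L8  →  {$r0:0, $r1:15, $r2:0, $r3:6, $r4:13, $r5:10, $r6:10, $r7:15}  ⟨branch taken⟩
[6] andi  $r3, $r4, 6  →  {$r0:0, $r1:15, $r2:0, $r3:4, $r4:13, $r5:10, $r6:10, $r7:15}
[8] slt  $r1, $r3, $r1  →  {$r0:0, $r1:1, $r2:0, $r3:4, $r4:13, $r5:10, $r6:10, $r7:15}

$r0=0 $r1=1 $r2=0 $r3=4 $r4=13 $r5=10 $r6=10 $r7=15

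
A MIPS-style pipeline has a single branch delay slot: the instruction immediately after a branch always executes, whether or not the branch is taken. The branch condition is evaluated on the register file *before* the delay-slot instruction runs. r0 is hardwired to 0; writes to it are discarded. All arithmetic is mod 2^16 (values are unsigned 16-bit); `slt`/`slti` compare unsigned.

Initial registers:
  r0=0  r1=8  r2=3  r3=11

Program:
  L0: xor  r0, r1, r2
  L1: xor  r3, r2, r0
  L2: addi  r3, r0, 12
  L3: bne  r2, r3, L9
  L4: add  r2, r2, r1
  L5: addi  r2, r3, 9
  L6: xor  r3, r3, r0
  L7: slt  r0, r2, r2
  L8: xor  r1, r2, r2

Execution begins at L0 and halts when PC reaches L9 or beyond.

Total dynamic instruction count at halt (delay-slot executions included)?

5

PC=0  xor  r0, r1, r2        | r0=0 r1=8 r2=3 r3=11
PC=1  xor  r3, r2, r0        | r0=0 r1=8 r2=3 r3=3
PC=2  addi  r3, r0, 12       | r0=0 r1=8 r2=3 r3=12
PC=3  bne  r2, r3, L9        | r0=0 r1=8 r2=3 r3=12  [TAKEN]
PC=4  add  r2, r2, r1        | r0=0 r1=8 r2=11 r3=12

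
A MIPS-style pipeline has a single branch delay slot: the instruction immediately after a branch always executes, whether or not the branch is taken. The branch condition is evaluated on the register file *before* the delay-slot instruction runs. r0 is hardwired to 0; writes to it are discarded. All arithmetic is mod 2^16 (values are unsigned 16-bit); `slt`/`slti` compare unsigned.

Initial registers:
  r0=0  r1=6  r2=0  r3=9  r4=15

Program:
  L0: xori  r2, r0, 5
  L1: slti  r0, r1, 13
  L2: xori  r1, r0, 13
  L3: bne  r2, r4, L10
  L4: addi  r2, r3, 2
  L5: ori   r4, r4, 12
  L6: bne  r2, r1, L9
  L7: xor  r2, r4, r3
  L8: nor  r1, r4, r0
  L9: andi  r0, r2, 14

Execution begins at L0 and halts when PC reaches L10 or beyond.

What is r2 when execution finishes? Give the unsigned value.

11

[0] xori  r2, r0, 5  →  {r0:0, r1:6, r2:5, r3:9, r4:15}
[1] slti  r0, r1, 13  →  {r0:0, r1:6, r2:5, r3:9, r4:15}
[2] xori  r1, r0, 13  →  {r0:0, r1:13, r2:5, r3:9, r4:15}
[3] bne  r2, r4, L10  →  {r0:0, r1:13, r2:5, r3:9, r4:15}  ⟨branch taken⟩
[4] addi  r2, r3, 2  →  {r0:0, r1:13, r2:11, r3:9, r4:15}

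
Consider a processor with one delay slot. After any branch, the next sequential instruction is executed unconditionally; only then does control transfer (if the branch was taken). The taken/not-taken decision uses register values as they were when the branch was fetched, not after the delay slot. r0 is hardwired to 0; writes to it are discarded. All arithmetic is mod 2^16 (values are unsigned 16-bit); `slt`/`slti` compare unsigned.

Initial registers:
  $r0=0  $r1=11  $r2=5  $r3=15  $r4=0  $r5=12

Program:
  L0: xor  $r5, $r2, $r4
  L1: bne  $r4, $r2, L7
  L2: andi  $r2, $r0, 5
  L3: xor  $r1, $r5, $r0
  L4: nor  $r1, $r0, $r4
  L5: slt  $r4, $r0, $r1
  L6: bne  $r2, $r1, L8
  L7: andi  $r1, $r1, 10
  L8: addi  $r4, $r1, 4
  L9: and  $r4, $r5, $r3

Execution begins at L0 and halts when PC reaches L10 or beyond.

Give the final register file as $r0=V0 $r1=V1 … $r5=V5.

$r0=0 $r1=10 $r2=0 $r3=15 $r4=5 $r5=5

#0 xor  $r5, $r2, $r4 ; 0/11/5/15/0/5
#1 bne  $r4, $r2, L7 ; 0/11/5/15/0/5 ; →target
#2 andi  $r2, $r0, 5 ; 0/11/0/15/0/5
#7 andi  $r1, $r1, 10 ; 0/10/0/15/0/5
#8 addi  $r4, $r1, 4 ; 0/10/0/15/14/5
#9 and  $r4, $r5, $r3 ; 0/10/0/15/5/5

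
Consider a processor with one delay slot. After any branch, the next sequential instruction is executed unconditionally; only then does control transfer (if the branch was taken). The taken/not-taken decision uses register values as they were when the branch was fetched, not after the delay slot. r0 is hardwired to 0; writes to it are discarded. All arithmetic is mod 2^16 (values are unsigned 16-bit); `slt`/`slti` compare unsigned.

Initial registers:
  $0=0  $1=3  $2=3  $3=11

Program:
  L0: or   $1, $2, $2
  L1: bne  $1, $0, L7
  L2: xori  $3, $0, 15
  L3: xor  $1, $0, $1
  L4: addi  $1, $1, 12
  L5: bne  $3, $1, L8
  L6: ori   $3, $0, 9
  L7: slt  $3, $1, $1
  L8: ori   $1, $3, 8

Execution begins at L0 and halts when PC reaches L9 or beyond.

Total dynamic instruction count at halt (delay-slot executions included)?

5

#0 or   $1, $2, $2 ; 0/3/3/11
#1 bne  $1, $0, L7 ; 0/3/3/11 ; →target
#2 xori  $3, $0, 15 ; 0/3/3/15
#7 slt  $3, $1, $1 ; 0/3/3/0
#8 ori   $1, $3, 8 ; 0/8/3/0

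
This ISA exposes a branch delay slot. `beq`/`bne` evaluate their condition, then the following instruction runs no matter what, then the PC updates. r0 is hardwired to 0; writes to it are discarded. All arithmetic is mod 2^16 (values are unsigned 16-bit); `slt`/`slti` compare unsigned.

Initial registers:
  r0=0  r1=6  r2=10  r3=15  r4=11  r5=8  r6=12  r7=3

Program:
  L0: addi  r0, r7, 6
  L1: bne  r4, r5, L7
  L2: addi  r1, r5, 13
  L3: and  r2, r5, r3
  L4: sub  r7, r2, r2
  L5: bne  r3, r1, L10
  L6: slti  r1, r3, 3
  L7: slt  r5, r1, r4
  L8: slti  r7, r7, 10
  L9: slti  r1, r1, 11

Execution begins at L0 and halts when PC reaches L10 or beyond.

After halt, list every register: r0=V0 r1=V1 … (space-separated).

r0=0 r1=0 r2=10 r3=15 r4=11 r5=0 r6=12 r7=1

  step pc=0: addi  r0, r7, 6  regs=(0,6,10,15,11,8,12,3)
  step pc=1: bne  r4, r5, L7  cond=T  regs=(0,6,10,15,11,8,12,3)
  step pc=2: addi  r1, r5, 13  regs=(0,21,10,15,11,8,12,3)
  step pc=7: slt  r5, r1, r4  regs=(0,21,10,15,11,0,12,3)
  step pc=8: slti  r7, r7, 10  regs=(0,21,10,15,11,0,12,1)
  step pc=9: slti  r1, r1, 11  regs=(0,0,10,15,11,0,12,1)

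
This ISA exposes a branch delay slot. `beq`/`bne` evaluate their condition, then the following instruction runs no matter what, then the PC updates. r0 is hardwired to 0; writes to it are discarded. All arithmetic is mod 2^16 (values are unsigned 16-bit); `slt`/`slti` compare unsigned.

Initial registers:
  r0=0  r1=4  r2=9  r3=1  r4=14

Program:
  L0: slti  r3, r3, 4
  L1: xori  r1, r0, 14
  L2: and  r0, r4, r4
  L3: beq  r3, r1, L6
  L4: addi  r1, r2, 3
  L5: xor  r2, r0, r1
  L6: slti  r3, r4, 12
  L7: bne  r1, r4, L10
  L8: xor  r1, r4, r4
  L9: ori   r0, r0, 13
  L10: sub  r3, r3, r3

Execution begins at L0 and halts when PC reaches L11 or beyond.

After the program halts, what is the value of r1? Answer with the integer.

  step pc=0: slti  r3, r3, 4  regs=(0,4,9,1,14)
  step pc=1: xori  r1, r0, 14  regs=(0,14,9,1,14)
  step pc=2: and  r0, r4, r4  regs=(0,14,9,1,14)
  step pc=3: beq  r3, r1, L6  cond=F  regs=(0,14,9,1,14)
  step pc=4: addi  r1, r2, 3  regs=(0,12,9,1,14)
  step pc=5: xor  r2, r0, r1  regs=(0,12,12,1,14)
  step pc=6: slti  r3, r4, 12  regs=(0,12,12,0,14)
  step pc=7: bne  r1, r4, L10  cond=T  regs=(0,12,12,0,14)
  step pc=8: xor  r1, r4, r4  regs=(0,0,12,0,14)
  step pc=10: sub  r3, r3, r3  regs=(0,0,12,0,14)

0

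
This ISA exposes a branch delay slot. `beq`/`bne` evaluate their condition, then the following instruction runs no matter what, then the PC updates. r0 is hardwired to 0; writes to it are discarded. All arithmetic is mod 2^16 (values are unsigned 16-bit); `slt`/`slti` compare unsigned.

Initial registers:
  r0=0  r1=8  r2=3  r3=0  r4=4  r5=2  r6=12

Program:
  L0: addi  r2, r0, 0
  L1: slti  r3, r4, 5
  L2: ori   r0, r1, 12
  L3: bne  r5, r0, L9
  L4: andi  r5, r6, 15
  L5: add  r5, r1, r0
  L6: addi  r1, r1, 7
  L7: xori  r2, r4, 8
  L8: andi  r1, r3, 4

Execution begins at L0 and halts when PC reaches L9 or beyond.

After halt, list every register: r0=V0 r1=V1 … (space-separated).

r0=0 r1=8 r2=0 r3=1 r4=4 r5=12 r6=12

PC=0  addi  r2, r0, 0        | r0=0 r1=8 r2=0 r3=0 r4=4 r5=2 r6=12
PC=1  slti  r3, r4, 5        | r0=0 r1=8 r2=0 r3=1 r4=4 r5=2 r6=12
PC=2  ori   r0, r1, 12       | r0=0 r1=8 r2=0 r3=1 r4=4 r5=2 r6=12
PC=3  bne  r5, r0, L9        | r0=0 r1=8 r2=0 r3=1 r4=4 r5=2 r6=12  [TAKEN]
PC=4  andi  r5, r6, 15       | r0=0 r1=8 r2=0 r3=1 r4=4 r5=12 r6=12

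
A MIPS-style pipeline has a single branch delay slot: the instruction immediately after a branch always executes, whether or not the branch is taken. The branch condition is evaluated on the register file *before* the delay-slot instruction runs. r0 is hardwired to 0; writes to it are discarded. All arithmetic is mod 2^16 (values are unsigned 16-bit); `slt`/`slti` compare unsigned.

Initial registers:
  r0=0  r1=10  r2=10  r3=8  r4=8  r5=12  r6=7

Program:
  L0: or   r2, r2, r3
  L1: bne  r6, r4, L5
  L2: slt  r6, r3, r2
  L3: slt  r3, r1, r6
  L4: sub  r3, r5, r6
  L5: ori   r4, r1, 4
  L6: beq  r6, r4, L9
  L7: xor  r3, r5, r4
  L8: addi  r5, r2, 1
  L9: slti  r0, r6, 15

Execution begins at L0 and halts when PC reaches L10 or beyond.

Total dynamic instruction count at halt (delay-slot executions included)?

8

  step pc=0: or   r2, r2, r3  regs=(0,10,10,8,8,12,7)
  step pc=1: bne  r6, r4, L5  cond=T  regs=(0,10,10,8,8,12,7)
  step pc=2: slt  r6, r3, r2  regs=(0,10,10,8,8,12,1)
  step pc=5: ori   r4, r1, 4  regs=(0,10,10,8,14,12,1)
  step pc=6: beq  r6, r4, L9  cond=F  regs=(0,10,10,8,14,12,1)
  step pc=7: xor  r3, r5, r4  regs=(0,10,10,2,14,12,1)
  step pc=8: addi  r5, r2, 1  regs=(0,10,10,2,14,11,1)
  step pc=9: slti  r0, r6, 15  regs=(0,10,10,2,14,11,1)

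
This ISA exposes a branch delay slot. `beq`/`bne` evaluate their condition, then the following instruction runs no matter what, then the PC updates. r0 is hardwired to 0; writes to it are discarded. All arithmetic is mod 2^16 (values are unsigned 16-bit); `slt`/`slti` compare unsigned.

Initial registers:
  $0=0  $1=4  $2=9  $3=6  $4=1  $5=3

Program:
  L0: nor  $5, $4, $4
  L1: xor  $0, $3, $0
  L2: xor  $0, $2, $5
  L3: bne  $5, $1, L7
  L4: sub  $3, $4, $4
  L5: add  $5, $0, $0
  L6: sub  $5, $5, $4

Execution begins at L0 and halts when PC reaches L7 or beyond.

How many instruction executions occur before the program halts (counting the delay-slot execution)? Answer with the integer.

  step pc=0: nor  $5, $4, $4  regs=(0,4,9,6,1,65534)
  step pc=1: xor  $0, $3, $0  regs=(0,4,9,6,1,65534)
  step pc=2: xor  $0, $2, $5  regs=(0,4,9,6,1,65534)
  step pc=3: bne  $5, $1, L7  cond=T  regs=(0,4,9,6,1,65534)
  step pc=4: sub  $3, $4, $4  regs=(0,4,9,0,1,65534)

5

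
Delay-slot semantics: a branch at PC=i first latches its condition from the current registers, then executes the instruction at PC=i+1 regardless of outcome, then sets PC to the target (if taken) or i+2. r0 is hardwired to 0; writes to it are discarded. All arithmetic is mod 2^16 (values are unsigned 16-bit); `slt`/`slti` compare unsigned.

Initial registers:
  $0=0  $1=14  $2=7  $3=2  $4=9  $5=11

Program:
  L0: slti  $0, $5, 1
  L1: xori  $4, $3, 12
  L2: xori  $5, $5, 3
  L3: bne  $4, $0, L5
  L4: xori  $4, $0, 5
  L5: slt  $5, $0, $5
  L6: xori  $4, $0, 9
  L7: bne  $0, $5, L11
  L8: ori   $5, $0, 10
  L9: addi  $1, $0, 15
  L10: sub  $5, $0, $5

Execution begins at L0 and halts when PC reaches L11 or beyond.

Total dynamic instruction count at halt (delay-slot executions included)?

9

PC=0  slti  $0, $5, 1        | $0=0 $1=14 $2=7 $3=2 $4=9 $5=11
PC=1  xori  $4, $3, 12       | $0=0 $1=14 $2=7 $3=2 $4=14 $5=11
PC=2  xori  $5, $5, 3        | $0=0 $1=14 $2=7 $3=2 $4=14 $5=8
PC=3  bne  $4, $0, L5        | $0=0 $1=14 $2=7 $3=2 $4=14 $5=8  [TAKEN]
PC=4  xori  $4, $0, 5        | $0=0 $1=14 $2=7 $3=2 $4=5 $5=8
PC=5  slt  $5, $0, $5        | $0=0 $1=14 $2=7 $3=2 $4=5 $5=1
PC=6  xori  $4, $0, 9        | $0=0 $1=14 $2=7 $3=2 $4=9 $5=1
PC=7  bne  $0, $5, L11       | $0=0 $1=14 $2=7 $3=2 $4=9 $5=1  [TAKEN]
PC=8  ori   $5, $0, 10       | $0=0 $1=14 $2=7 $3=2 $4=9 $5=10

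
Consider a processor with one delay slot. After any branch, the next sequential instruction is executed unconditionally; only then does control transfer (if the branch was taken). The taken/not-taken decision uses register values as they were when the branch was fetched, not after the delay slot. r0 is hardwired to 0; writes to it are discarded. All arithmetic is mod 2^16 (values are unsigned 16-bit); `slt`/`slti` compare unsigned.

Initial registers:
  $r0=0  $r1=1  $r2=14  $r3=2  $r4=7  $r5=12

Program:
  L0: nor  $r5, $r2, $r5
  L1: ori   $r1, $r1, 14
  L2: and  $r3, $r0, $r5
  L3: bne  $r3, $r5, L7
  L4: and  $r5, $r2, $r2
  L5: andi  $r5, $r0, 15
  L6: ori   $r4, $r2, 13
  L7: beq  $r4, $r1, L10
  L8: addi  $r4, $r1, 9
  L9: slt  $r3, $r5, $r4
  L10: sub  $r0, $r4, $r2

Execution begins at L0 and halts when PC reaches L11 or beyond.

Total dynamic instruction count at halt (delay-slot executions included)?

PC=0  nor  $r5, $r2, $r5     | $r0=0 $r1=1 $r2=14 $r3=2 $r4=7 $r5=65521
PC=1  ori   $r1, $r1, 14     | $r0=0 $r1=15 $r2=14 $r3=2 $r4=7 $r5=65521
PC=2  and  $r3, $r0, $r5     | $r0=0 $r1=15 $r2=14 $r3=0 $r4=7 $r5=65521
PC=3  bne  $r3, $r5, L7      | $r0=0 $r1=15 $r2=14 $r3=0 $r4=7 $r5=65521  [TAKEN]
PC=4  and  $r5, $r2, $r2     | $r0=0 $r1=15 $r2=14 $r3=0 $r4=7 $r5=14
PC=7  beq  $r4, $r1, L10     | $r0=0 $r1=15 $r2=14 $r3=0 $r4=7 $r5=14  [not taken]
PC=8  addi  $r4, $r1, 9      | $r0=0 $r1=15 $r2=14 $r3=0 $r4=24 $r5=14
PC=9  slt  $r3, $r5, $r4     | $r0=0 $r1=15 $r2=14 $r3=1 $r4=24 $r5=14
PC=10 sub  $r0, $r4, $r2     | $r0=0 $r1=15 $r2=14 $r3=1 $r4=24 $r5=14

9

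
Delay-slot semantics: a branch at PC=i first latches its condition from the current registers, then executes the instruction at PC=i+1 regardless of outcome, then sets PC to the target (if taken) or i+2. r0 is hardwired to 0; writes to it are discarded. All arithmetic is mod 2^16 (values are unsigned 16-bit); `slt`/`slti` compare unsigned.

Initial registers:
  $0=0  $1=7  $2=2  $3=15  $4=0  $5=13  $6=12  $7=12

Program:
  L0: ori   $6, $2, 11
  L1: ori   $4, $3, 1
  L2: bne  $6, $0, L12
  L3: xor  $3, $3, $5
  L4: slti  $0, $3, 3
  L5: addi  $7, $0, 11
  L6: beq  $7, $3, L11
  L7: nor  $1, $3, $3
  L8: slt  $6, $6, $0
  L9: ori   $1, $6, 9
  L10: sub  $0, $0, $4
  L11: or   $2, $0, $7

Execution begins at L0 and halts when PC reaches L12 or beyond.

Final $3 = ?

2

PC=0  ori   $6, $2, 11       | $0=0 $1=7 $2=2 $3=15 $4=0 $5=13 $6=11 $7=12
PC=1  ori   $4, $3, 1        | $0=0 $1=7 $2=2 $3=15 $4=15 $5=13 $6=11 $7=12
PC=2  bne  $6, $0, L12       | $0=0 $1=7 $2=2 $3=15 $4=15 $5=13 $6=11 $7=12  [TAKEN]
PC=3  xor  $3, $3, $5        | $0=0 $1=7 $2=2 $3=2 $4=15 $5=13 $6=11 $7=12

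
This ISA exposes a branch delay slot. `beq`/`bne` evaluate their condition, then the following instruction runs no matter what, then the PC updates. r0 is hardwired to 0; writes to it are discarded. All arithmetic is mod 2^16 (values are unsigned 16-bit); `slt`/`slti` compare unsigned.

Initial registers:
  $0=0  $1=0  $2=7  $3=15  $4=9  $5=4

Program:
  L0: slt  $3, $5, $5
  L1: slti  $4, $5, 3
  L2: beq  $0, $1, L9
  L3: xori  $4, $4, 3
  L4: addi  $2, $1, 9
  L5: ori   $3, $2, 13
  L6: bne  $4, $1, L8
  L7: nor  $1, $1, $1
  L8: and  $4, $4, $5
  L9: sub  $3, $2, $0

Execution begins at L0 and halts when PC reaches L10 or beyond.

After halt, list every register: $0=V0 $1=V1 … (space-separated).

PC=0  slt  $3, $5, $5        | $0=0 $1=0 $2=7 $3=0 $4=9 $5=4
PC=1  slti  $4, $5, 3        | $0=0 $1=0 $2=7 $3=0 $4=0 $5=4
PC=2  beq  $0, $1, L9        | $0=0 $1=0 $2=7 $3=0 $4=0 $5=4  [TAKEN]
PC=3  xori  $4, $4, 3        | $0=0 $1=0 $2=7 $3=0 $4=3 $5=4
PC=9  sub  $3, $2, $0        | $0=0 $1=0 $2=7 $3=7 $4=3 $5=4

$0=0 $1=0 $2=7 $3=7 $4=3 $5=4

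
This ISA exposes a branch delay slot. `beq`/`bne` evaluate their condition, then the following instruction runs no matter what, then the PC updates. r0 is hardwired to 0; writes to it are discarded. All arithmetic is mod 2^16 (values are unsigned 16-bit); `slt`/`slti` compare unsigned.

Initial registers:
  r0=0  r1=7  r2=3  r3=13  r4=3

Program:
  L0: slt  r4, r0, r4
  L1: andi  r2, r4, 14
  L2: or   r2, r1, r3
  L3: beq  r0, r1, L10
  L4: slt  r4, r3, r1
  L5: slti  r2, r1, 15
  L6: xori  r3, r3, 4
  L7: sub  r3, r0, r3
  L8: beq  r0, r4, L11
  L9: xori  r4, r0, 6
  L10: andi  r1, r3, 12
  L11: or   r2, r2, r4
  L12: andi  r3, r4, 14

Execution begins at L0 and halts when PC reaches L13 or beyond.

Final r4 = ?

#0 slt  r4, r0, r4 ; 0/7/3/13/1
#1 andi  r2, r4, 14 ; 0/7/0/13/1
#2 or   r2, r1, r3 ; 0/7/15/13/1
#3 beq  r0, r1, L10 ; 0/7/15/13/1 ; →fallthru
#4 slt  r4, r3, r1 ; 0/7/15/13/0
#5 slti  r2, r1, 15 ; 0/7/1/13/0
#6 xori  r3, r3, 4 ; 0/7/1/9/0
#7 sub  r3, r0, r3 ; 0/7/1/65527/0
#8 beq  r0, r4, L11 ; 0/7/1/65527/0 ; →target
#9 xori  r4, r0, 6 ; 0/7/1/65527/6
#11 or   r2, r2, r4 ; 0/7/7/65527/6
#12 andi  r3, r4, 14 ; 0/7/7/6/6

6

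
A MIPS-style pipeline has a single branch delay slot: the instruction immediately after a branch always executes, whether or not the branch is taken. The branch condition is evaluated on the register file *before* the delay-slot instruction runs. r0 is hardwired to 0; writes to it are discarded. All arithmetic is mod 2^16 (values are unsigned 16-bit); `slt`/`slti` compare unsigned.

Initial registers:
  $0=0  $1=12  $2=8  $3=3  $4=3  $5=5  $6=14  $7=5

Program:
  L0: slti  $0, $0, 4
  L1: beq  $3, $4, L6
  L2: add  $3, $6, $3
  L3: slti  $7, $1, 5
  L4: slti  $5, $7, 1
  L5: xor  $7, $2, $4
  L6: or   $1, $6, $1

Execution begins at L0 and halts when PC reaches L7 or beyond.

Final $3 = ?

#0 slti  $0, $0, 4 ; 0/12/8/3/3/5/14/5
#1 beq  $3, $4, L6 ; 0/12/8/3/3/5/14/5 ; →target
#2 add  $3, $6, $3 ; 0/12/8/17/3/5/14/5
#6 or   $1, $6, $1 ; 0/14/8/17/3/5/14/5

17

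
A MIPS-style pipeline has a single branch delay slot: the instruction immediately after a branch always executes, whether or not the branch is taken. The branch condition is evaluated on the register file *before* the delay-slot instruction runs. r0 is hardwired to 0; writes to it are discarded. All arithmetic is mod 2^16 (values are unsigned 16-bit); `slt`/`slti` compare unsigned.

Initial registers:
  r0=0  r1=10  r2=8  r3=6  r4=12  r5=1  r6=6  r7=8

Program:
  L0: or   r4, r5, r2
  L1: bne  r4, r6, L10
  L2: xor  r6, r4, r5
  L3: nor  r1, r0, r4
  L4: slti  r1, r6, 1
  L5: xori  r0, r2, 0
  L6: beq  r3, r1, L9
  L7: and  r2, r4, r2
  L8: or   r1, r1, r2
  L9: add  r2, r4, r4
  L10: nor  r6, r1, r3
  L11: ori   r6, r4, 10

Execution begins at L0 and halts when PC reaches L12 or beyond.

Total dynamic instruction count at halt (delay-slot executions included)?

[0] or   r4, r5, r2  →  {r0:0, r1:10, r2:8, r3:6, r4:9, r5:1, r6:6, r7:8}
[1] bne  r4, r6, L10  →  {r0:0, r1:10, r2:8, r3:6, r4:9, r5:1, r6:6, r7:8}  ⟨branch taken⟩
[2] xor  r6, r4, r5  →  {r0:0, r1:10, r2:8, r3:6, r4:9, r5:1, r6:8, r7:8}
[10] nor  r6, r1, r3  →  {r0:0, r1:10, r2:8, r3:6, r4:9, r5:1, r6:65521, r7:8}
[11] ori   r6, r4, 10  →  {r0:0, r1:10, r2:8, r3:6, r4:9, r5:1, r6:11, r7:8}

5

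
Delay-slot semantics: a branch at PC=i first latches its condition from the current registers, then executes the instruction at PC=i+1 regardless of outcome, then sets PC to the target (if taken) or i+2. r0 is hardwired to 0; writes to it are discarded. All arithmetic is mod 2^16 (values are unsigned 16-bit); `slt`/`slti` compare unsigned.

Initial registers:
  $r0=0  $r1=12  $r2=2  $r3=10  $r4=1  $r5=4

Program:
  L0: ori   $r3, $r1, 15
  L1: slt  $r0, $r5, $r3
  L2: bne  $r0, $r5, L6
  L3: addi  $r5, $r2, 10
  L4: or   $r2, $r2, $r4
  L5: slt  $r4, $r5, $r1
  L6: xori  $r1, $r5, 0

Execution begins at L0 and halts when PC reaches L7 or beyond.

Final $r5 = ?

PC=0  ori   $r3, $r1, 15     | $r0=0 $r1=12 $r2=2 $r3=15 $r4=1 $r5=4
PC=1  slt  $r0, $r5, $r3     | $r0=0 $r1=12 $r2=2 $r3=15 $r4=1 $r5=4
PC=2  bne  $r0, $r5, L6      | $r0=0 $r1=12 $r2=2 $r3=15 $r4=1 $r5=4  [TAKEN]
PC=3  addi  $r5, $r2, 10     | $r0=0 $r1=12 $r2=2 $r3=15 $r4=1 $r5=12
PC=6  xori  $r1, $r5, 0      | $r0=0 $r1=12 $r2=2 $r3=15 $r4=1 $r5=12

12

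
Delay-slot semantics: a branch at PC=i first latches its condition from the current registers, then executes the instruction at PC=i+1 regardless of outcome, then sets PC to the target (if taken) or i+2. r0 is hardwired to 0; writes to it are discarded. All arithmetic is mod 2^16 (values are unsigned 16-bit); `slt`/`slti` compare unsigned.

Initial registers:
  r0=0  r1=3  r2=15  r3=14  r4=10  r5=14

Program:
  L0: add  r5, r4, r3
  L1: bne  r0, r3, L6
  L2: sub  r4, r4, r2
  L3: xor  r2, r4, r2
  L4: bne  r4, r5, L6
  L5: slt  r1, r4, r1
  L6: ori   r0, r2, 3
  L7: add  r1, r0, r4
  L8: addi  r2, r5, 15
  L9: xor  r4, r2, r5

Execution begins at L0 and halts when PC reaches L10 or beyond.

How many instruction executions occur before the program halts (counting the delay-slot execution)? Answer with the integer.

7

[0] add  r5, r4, r3  →  {r0:0, r1:3, r2:15, r3:14, r4:10, r5:24}
[1] bne  r0, r3, L6  →  {r0:0, r1:3, r2:15, r3:14, r4:10, r5:24}  ⟨branch taken⟩
[2] sub  r4, r4, r2  →  {r0:0, r1:3, r2:15, r3:14, r4:65531, r5:24}
[6] ori   r0, r2, 3  →  {r0:0, r1:3, r2:15, r3:14, r4:65531, r5:24}
[7] add  r1, r0, r4  →  {r0:0, r1:65531, r2:15, r3:14, r4:65531, r5:24}
[8] addi  r2, r5, 15  →  {r0:0, r1:65531, r2:39, r3:14, r4:65531, r5:24}
[9] xor  r4, r2, r5  →  {r0:0, r1:65531, r2:39, r3:14, r4:63, r5:24}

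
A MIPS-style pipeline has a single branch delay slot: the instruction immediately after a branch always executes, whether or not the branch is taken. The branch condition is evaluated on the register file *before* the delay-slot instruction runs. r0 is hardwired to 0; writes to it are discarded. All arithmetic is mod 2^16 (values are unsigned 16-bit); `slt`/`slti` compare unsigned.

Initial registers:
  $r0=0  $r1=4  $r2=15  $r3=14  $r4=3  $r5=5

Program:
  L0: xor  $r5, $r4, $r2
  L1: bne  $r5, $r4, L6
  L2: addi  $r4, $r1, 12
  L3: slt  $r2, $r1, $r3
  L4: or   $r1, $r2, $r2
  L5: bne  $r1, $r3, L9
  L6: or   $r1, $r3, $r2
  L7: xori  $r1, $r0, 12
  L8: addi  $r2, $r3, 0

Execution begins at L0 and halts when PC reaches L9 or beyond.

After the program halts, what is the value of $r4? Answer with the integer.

PC=0  xor  $r5, $r4, $r2     | $r0=0 $r1=4 $r2=15 $r3=14 $r4=3 $r5=12
PC=1  bne  $r5, $r4, L6      | $r0=0 $r1=4 $r2=15 $r3=14 $r4=3 $r5=12  [TAKEN]
PC=2  addi  $r4, $r1, 12     | $r0=0 $r1=4 $r2=15 $r3=14 $r4=16 $r5=12
PC=6  or   $r1, $r3, $r2     | $r0=0 $r1=15 $r2=15 $r3=14 $r4=16 $r5=12
PC=7  xori  $r1, $r0, 12     | $r0=0 $r1=12 $r2=15 $r3=14 $r4=16 $r5=12
PC=8  addi  $r2, $r3, 0      | $r0=0 $r1=12 $r2=14 $r3=14 $r4=16 $r5=12

16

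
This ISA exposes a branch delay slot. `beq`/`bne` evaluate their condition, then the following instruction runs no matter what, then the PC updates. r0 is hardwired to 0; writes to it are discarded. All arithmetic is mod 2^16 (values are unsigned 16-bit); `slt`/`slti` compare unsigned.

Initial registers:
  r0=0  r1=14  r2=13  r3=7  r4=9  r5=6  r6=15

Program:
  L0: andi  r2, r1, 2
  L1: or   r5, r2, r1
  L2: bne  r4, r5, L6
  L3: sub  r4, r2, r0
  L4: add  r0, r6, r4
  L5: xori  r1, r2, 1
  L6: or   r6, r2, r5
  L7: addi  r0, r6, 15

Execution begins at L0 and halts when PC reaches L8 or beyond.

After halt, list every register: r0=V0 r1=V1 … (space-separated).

PC=0  andi  r2, r1, 2        | r0=0 r1=14 r2=2 r3=7 r4=9 r5=6 r6=15
PC=1  or   r5, r2, r1        | r0=0 r1=14 r2=2 r3=7 r4=9 r5=14 r6=15
PC=2  bne  r4, r5, L6        | r0=0 r1=14 r2=2 r3=7 r4=9 r5=14 r6=15  [TAKEN]
PC=3  sub  r4, r2, r0        | r0=0 r1=14 r2=2 r3=7 r4=2 r5=14 r6=15
PC=6  or   r6, r2, r5        | r0=0 r1=14 r2=2 r3=7 r4=2 r5=14 r6=14
PC=7  addi  r0, r6, 15       | r0=0 r1=14 r2=2 r3=7 r4=2 r5=14 r6=14

r0=0 r1=14 r2=2 r3=7 r4=2 r5=14 r6=14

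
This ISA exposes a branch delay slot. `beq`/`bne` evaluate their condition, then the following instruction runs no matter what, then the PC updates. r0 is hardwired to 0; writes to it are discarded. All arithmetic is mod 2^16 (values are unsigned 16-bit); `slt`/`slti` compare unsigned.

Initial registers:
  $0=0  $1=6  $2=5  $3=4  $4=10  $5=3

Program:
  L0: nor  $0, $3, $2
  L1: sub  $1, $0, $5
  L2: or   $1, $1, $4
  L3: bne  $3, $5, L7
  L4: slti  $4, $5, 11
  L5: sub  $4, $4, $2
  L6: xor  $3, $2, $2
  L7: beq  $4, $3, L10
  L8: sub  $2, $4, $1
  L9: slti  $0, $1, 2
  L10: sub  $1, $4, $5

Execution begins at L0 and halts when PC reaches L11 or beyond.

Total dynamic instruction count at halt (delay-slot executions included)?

9

[0] nor  $0, $3, $2  →  {$0:0, $1:6, $2:5, $3:4, $4:10, $5:3}
[1] sub  $1, $0, $5  →  {$0:0, $1:65533, $2:5, $3:4, $4:10, $5:3}
[2] or   $1, $1, $4  →  {$0:0, $1:65535, $2:5, $3:4, $4:10, $5:3}
[3] bne  $3, $5, L7  →  {$0:0, $1:65535, $2:5, $3:4, $4:10, $5:3}  ⟨branch taken⟩
[4] slti  $4, $5, 11  →  {$0:0, $1:65535, $2:5, $3:4, $4:1, $5:3}
[7] beq  $4, $3, L10  →  {$0:0, $1:65535, $2:5, $3:4, $4:1, $5:3}  ⟨branch fallthrough⟩
[8] sub  $2, $4, $1  →  {$0:0, $1:65535, $2:2, $3:4, $4:1, $5:3}
[9] slti  $0, $1, 2  →  {$0:0, $1:65535, $2:2, $3:4, $4:1, $5:3}
[10] sub  $1, $4, $5  →  {$0:0, $1:65534, $2:2, $3:4, $4:1, $5:3}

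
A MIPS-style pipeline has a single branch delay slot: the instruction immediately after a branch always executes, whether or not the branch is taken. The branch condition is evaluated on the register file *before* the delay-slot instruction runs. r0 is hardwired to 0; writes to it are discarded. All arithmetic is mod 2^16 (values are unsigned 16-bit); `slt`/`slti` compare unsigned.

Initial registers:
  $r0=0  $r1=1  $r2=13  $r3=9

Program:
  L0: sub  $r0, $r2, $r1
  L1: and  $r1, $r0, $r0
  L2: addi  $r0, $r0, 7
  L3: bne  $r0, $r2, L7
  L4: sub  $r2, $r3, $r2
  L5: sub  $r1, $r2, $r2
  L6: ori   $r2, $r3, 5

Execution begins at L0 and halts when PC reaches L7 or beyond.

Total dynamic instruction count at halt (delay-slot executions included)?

  step pc=0: sub  $r0, $r2, $r1  regs=(0,1,13,9)
  step pc=1: and  $r1, $r0, $r0  regs=(0,0,13,9)
  step pc=2: addi  $r0, $r0, 7  regs=(0,0,13,9)
  step pc=3: bne  $r0, $r2, L7  cond=T  regs=(0,0,13,9)
  step pc=4: sub  $r2, $r3, $r2  regs=(0,0,65532,9)

5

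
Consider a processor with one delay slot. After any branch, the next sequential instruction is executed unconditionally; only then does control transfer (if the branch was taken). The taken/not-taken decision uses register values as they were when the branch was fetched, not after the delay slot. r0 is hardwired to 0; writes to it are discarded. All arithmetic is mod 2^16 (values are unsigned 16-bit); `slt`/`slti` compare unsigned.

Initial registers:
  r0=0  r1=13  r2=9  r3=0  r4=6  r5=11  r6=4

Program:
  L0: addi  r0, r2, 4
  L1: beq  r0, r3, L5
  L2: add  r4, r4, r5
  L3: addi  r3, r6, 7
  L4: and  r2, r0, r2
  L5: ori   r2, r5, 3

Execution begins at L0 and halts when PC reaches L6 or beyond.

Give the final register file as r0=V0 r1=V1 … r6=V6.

r0=0 r1=13 r2=11 r3=0 r4=17 r5=11 r6=4

  step pc=0: addi  r0, r2, 4  regs=(0,13,9,0,6,11,4)
  step pc=1: beq  r0, r3, L5  cond=T  regs=(0,13,9,0,6,11,4)
  step pc=2: add  r4, r4, r5  regs=(0,13,9,0,17,11,4)
  step pc=5: ori   r2, r5, 3  regs=(0,13,11,0,17,11,4)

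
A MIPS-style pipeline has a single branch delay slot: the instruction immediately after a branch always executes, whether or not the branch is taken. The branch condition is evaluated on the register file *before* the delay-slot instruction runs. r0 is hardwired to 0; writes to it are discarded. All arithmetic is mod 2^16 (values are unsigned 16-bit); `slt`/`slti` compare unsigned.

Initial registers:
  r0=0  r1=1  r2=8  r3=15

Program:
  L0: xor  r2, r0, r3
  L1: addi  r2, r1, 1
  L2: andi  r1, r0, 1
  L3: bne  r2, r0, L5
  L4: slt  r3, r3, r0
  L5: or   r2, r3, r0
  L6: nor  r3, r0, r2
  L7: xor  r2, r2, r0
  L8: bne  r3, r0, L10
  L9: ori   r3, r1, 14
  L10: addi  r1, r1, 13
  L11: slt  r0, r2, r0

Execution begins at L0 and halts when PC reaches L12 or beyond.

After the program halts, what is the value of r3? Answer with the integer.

14

[0] xor  r2, r0, r3  →  {r0:0, r1:1, r2:15, r3:15}
[1] addi  r2, r1, 1  →  {r0:0, r1:1, r2:2, r3:15}
[2] andi  r1, r0, 1  →  {r0:0, r1:0, r2:2, r3:15}
[3] bne  r2, r0, L5  →  {r0:0, r1:0, r2:2, r3:15}  ⟨branch taken⟩
[4] slt  r3, r3, r0  →  {r0:0, r1:0, r2:2, r3:0}
[5] or   r2, r3, r0  →  {r0:0, r1:0, r2:0, r3:0}
[6] nor  r3, r0, r2  →  {r0:0, r1:0, r2:0, r3:65535}
[7] xor  r2, r2, r0  →  {r0:0, r1:0, r2:0, r3:65535}
[8] bne  r3, r0, L10  →  {r0:0, r1:0, r2:0, r3:65535}  ⟨branch taken⟩
[9] ori   r3, r1, 14  →  {r0:0, r1:0, r2:0, r3:14}
[10] addi  r1, r1, 13  →  {r0:0, r1:13, r2:0, r3:14}
[11] slt  r0, r2, r0  →  {r0:0, r1:13, r2:0, r3:14}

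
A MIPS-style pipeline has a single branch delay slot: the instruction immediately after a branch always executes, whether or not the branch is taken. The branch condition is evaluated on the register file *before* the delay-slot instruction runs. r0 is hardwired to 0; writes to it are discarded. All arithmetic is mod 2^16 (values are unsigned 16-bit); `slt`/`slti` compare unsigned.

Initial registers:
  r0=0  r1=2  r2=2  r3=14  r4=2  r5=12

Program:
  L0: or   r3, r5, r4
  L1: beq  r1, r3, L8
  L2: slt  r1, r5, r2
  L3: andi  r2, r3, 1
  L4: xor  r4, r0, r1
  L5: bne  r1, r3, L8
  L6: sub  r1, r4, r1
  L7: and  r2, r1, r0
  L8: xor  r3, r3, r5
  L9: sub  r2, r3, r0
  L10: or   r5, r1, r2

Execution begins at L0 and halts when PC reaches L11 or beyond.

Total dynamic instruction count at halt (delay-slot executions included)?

#0 or   r3, r5, r4 ; 0/2/2/14/2/12
#1 beq  r1, r3, L8 ; 0/2/2/14/2/12 ; →fallthru
#2 slt  r1, r5, r2 ; 0/0/2/14/2/12
#3 andi  r2, r3, 1 ; 0/0/0/14/2/12
#4 xor  r4, r0, r1 ; 0/0/0/14/0/12
#5 bne  r1, r3, L8 ; 0/0/0/14/0/12 ; →target
#6 sub  r1, r4, r1 ; 0/0/0/14/0/12
#8 xor  r3, r3, r5 ; 0/0/0/2/0/12
#9 sub  r2, r3, r0 ; 0/0/2/2/0/12
#10 or   r5, r1, r2 ; 0/0/2/2/0/2

10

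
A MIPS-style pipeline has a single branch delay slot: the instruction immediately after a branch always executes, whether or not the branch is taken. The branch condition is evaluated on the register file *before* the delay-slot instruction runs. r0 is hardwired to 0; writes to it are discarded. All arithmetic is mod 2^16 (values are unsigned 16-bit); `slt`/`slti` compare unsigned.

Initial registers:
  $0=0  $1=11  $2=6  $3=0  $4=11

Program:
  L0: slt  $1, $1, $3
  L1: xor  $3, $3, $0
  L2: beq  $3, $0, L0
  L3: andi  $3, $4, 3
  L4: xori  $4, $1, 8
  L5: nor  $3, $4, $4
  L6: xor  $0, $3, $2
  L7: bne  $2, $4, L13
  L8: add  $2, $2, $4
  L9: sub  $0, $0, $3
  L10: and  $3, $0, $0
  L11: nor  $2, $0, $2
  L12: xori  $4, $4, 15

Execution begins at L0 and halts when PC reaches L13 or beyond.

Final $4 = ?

9

[0] slt  $1, $1, $3  →  {$0:0, $1:0, $2:6, $3:0, $4:11}
[1] xor  $3, $3, $0  →  {$0:0, $1:0, $2:6, $3:0, $4:11}
[2] beq  $3, $0, L0  →  {$0:0, $1:0, $2:6, $3:0, $4:11}  ⟨branch taken⟩
[3] andi  $3, $4, 3  →  {$0:0, $1:0, $2:6, $3:3, $4:11}
[0] slt  $1, $1, $3  →  {$0:0, $1:1, $2:6, $3:3, $4:11}
[1] xor  $3, $3, $0  →  {$0:0, $1:1, $2:6, $3:3, $4:11}
[2] beq  $3, $0, L0  →  {$0:0, $1:1, $2:6, $3:3, $4:11}  ⟨branch fallthrough⟩
[3] andi  $3, $4, 3  →  {$0:0, $1:1, $2:6, $3:3, $4:11}
[4] xori  $4, $1, 8  →  {$0:0, $1:1, $2:6, $3:3, $4:9}
[5] nor  $3, $4, $4  →  {$0:0, $1:1, $2:6, $3:65526, $4:9}
[6] xor  $0, $3, $2  →  {$0:0, $1:1, $2:6, $3:65526, $4:9}
[7] bne  $2, $4, L13  →  {$0:0, $1:1, $2:6, $3:65526, $4:9}  ⟨branch taken⟩
[8] add  $2, $2, $4  →  {$0:0, $1:1, $2:15, $3:65526, $4:9}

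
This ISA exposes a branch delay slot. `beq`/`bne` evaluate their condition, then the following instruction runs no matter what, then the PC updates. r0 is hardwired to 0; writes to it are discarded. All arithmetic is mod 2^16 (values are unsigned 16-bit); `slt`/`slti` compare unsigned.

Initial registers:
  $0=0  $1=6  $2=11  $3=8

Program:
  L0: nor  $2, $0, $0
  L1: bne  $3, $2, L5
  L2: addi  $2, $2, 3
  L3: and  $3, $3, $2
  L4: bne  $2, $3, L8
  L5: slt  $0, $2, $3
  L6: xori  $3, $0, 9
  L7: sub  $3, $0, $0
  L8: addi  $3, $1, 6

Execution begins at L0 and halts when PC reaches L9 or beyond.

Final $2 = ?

2

PC=0  nor  $2, $0, $0        | $0=0 $1=6 $2=65535 $3=8
PC=1  bne  $3, $2, L5        | $0=0 $1=6 $2=65535 $3=8  [TAKEN]
PC=2  addi  $2, $2, 3        | $0=0 $1=6 $2=2 $3=8
PC=5  slt  $0, $2, $3        | $0=0 $1=6 $2=2 $3=8
PC=6  xori  $3, $0, 9        | $0=0 $1=6 $2=2 $3=9
PC=7  sub  $3, $0, $0        | $0=0 $1=6 $2=2 $3=0
PC=8  addi  $3, $1, 6        | $0=0 $1=6 $2=2 $3=12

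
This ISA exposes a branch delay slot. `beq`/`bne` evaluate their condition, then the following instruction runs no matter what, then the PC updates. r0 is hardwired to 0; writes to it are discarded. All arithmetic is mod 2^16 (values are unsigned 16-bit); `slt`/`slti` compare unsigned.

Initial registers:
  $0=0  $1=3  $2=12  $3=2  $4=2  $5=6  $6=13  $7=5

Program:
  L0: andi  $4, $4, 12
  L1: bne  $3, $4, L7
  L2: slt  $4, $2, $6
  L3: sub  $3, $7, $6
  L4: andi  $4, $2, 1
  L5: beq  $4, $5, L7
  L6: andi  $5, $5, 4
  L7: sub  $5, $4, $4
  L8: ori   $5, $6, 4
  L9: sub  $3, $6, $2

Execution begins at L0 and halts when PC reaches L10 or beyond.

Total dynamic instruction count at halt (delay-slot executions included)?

6

[0] andi  $4, $4, 12  →  {$0:0, $1:3, $2:12, $3:2, $4:0, $5:6, $6:13, $7:5}
[1] bne  $3, $4, L7  →  {$0:0, $1:3, $2:12, $3:2, $4:0, $5:6, $6:13, $7:5}  ⟨branch taken⟩
[2] slt  $4, $2, $6  →  {$0:0, $1:3, $2:12, $3:2, $4:1, $5:6, $6:13, $7:5}
[7] sub  $5, $4, $4  →  {$0:0, $1:3, $2:12, $3:2, $4:1, $5:0, $6:13, $7:5}
[8] ori   $5, $6, 4  →  {$0:0, $1:3, $2:12, $3:2, $4:1, $5:13, $6:13, $7:5}
[9] sub  $3, $6, $2  →  {$0:0, $1:3, $2:12, $3:1, $4:1, $5:13, $6:13, $7:5}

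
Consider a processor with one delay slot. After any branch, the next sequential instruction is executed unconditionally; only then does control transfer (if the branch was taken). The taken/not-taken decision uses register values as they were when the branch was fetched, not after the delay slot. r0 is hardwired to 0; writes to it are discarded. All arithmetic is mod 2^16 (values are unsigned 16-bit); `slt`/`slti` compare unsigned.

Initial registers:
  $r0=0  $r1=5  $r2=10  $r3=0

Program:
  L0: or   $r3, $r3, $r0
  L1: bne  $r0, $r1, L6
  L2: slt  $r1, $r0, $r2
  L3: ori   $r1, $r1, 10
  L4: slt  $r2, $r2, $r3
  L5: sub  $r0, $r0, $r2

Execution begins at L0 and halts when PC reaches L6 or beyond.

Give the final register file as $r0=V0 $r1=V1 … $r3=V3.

$r0=0 $r1=1 $r2=10 $r3=0

#0 or   $r3, $r3, $r0 ; 0/5/10/0
#1 bne  $r0, $r1, L6 ; 0/5/10/0 ; →target
#2 slt  $r1, $r0, $r2 ; 0/1/10/0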